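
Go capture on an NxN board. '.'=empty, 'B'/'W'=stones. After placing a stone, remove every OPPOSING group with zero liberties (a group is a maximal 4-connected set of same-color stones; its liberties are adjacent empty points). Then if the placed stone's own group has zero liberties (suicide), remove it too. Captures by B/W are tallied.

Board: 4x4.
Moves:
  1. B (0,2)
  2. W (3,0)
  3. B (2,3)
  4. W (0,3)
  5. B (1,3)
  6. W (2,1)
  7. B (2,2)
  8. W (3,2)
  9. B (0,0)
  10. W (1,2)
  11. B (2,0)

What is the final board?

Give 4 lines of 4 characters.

Answer: B.B.
..WB
BWBB
W.W.

Derivation:
Move 1: B@(0,2) -> caps B=0 W=0
Move 2: W@(3,0) -> caps B=0 W=0
Move 3: B@(2,3) -> caps B=0 W=0
Move 4: W@(0,3) -> caps B=0 W=0
Move 5: B@(1,3) -> caps B=1 W=0
Move 6: W@(2,1) -> caps B=1 W=0
Move 7: B@(2,2) -> caps B=1 W=0
Move 8: W@(3,2) -> caps B=1 W=0
Move 9: B@(0,0) -> caps B=1 W=0
Move 10: W@(1,2) -> caps B=1 W=0
Move 11: B@(2,0) -> caps B=1 W=0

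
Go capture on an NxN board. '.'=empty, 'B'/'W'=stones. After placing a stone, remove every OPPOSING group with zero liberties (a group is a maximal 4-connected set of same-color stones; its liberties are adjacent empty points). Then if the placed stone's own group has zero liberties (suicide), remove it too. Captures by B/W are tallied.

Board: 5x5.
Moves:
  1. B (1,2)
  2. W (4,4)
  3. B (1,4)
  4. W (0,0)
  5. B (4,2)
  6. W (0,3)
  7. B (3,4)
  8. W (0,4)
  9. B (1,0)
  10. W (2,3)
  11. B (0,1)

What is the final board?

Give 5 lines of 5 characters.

Answer: .B.WW
B.B.B
...W.
....B
..B.W

Derivation:
Move 1: B@(1,2) -> caps B=0 W=0
Move 2: W@(4,4) -> caps B=0 W=0
Move 3: B@(1,4) -> caps B=0 W=0
Move 4: W@(0,0) -> caps B=0 W=0
Move 5: B@(4,2) -> caps B=0 W=0
Move 6: W@(0,3) -> caps B=0 W=0
Move 7: B@(3,4) -> caps B=0 W=0
Move 8: W@(0,4) -> caps B=0 W=0
Move 9: B@(1,0) -> caps B=0 W=0
Move 10: W@(2,3) -> caps B=0 W=0
Move 11: B@(0,1) -> caps B=1 W=0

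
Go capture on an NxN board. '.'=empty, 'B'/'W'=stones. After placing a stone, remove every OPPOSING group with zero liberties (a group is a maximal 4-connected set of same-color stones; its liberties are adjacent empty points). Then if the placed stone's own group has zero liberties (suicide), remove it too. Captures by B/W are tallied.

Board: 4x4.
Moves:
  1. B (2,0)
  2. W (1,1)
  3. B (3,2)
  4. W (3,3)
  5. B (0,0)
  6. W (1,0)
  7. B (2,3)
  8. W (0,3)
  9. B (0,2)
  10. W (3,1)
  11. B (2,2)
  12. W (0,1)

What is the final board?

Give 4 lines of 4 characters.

Move 1: B@(2,0) -> caps B=0 W=0
Move 2: W@(1,1) -> caps B=0 W=0
Move 3: B@(3,2) -> caps B=0 W=0
Move 4: W@(3,3) -> caps B=0 W=0
Move 5: B@(0,0) -> caps B=0 W=0
Move 6: W@(1,0) -> caps B=0 W=0
Move 7: B@(2,3) -> caps B=1 W=0
Move 8: W@(0,3) -> caps B=1 W=0
Move 9: B@(0,2) -> caps B=1 W=0
Move 10: W@(3,1) -> caps B=1 W=0
Move 11: B@(2,2) -> caps B=1 W=0
Move 12: W@(0,1) -> caps B=1 W=1

Answer: .WBW
WW..
B.BB
.WB.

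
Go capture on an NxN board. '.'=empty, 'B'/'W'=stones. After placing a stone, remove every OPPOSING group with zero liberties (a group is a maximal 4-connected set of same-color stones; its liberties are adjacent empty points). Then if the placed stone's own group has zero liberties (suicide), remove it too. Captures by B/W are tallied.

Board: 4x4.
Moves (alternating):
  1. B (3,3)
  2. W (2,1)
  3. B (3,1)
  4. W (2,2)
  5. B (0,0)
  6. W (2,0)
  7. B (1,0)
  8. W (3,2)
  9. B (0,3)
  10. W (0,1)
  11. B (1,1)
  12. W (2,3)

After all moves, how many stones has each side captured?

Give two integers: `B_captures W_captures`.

Move 1: B@(3,3) -> caps B=0 W=0
Move 2: W@(2,1) -> caps B=0 W=0
Move 3: B@(3,1) -> caps B=0 W=0
Move 4: W@(2,2) -> caps B=0 W=0
Move 5: B@(0,0) -> caps B=0 W=0
Move 6: W@(2,0) -> caps B=0 W=0
Move 7: B@(1,0) -> caps B=0 W=0
Move 8: W@(3,2) -> caps B=0 W=0
Move 9: B@(0,3) -> caps B=0 W=0
Move 10: W@(0,1) -> caps B=0 W=0
Move 11: B@(1,1) -> caps B=0 W=0
Move 12: W@(2,3) -> caps B=0 W=1

Answer: 0 1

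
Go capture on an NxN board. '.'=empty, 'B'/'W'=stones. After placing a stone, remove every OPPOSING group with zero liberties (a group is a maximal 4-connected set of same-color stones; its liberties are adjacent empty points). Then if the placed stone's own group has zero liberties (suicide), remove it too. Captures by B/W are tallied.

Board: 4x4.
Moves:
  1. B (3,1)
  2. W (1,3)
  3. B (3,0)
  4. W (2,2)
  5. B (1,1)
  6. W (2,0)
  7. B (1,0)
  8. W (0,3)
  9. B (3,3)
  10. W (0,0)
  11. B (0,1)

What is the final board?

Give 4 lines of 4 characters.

Move 1: B@(3,1) -> caps B=0 W=0
Move 2: W@(1,3) -> caps B=0 W=0
Move 3: B@(3,0) -> caps B=0 W=0
Move 4: W@(2,2) -> caps B=0 W=0
Move 5: B@(1,1) -> caps B=0 W=0
Move 6: W@(2,0) -> caps B=0 W=0
Move 7: B@(1,0) -> caps B=0 W=0
Move 8: W@(0,3) -> caps B=0 W=0
Move 9: B@(3,3) -> caps B=0 W=0
Move 10: W@(0,0) -> caps B=0 W=0
Move 11: B@(0,1) -> caps B=1 W=0

Answer: .B.W
BB.W
W.W.
BB.B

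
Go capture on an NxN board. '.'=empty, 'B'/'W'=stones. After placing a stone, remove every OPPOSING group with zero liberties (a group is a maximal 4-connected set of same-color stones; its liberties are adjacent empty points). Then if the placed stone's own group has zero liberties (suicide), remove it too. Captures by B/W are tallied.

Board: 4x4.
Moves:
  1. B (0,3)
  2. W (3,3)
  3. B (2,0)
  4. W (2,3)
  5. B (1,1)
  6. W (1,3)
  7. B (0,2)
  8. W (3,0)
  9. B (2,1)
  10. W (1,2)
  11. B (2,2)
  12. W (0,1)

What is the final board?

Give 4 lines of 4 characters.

Answer: .W..
.BWW
BBBW
W..W

Derivation:
Move 1: B@(0,3) -> caps B=0 W=0
Move 2: W@(3,3) -> caps B=0 W=0
Move 3: B@(2,0) -> caps B=0 W=0
Move 4: W@(2,3) -> caps B=0 W=0
Move 5: B@(1,1) -> caps B=0 W=0
Move 6: W@(1,3) -> caps B=0 W=0
Move 7: B@(0,2) -> caps B=0 W=0
Move 8: W@(3,0) -> caps B=0 W=0
Move 9: B@(2,1) -> caps B=0 W=0
Move 10: W@(1,2) -> caps B=0 W=0
Move 11: B@(2,2) -> caps B=0 W=0
Move 12: W@(0,1) -> caps B=0 W=2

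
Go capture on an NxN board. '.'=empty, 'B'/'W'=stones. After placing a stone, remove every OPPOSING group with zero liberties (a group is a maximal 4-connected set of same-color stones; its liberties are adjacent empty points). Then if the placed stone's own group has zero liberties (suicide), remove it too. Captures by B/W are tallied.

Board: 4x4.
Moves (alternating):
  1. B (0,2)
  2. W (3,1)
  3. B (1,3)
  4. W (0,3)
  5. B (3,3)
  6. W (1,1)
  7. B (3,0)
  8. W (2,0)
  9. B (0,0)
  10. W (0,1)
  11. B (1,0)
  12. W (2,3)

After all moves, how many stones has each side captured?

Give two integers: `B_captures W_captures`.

Answer: 0 1

Derivation:
Move 1: B@(0,2) -> caps B=0 W=0
Move 2: W@(3,1) -> caps B=0 W=0
Move 3: B@(1,3) -> caps B=0 W=0
Move 4: W@(0,3) -> caps B=0 W=0
Move 5: B@(3,3) -> caps B=0 W=0
Move 6: W@(1,1) -> caps B=0 W=0
Move 7: B@(3,0) -> caps B=0 W=0
Move 8: W@(2,0) -> caps B=0 W=1
Move 9: B@(0,0) -> caps B=0 W=1
Move 10: W@(0,1) -> caps B=0 W=1
Move 11: B@(1,0) -> caps B=0 W=1
Move 12: W@(2,3) -> caps B=0 W=1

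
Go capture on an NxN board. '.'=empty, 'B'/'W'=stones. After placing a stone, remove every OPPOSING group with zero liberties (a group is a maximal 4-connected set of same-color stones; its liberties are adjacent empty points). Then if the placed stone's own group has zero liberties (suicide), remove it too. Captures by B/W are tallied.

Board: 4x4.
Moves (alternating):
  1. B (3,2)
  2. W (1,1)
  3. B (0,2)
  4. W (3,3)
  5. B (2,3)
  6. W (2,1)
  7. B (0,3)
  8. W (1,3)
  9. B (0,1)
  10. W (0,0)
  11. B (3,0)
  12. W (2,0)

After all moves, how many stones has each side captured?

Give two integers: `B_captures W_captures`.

Move 1: B@(3,2) -> caps B=0 W=0
Move 2: W@(1,1) -> caps B=0 W=0
Move 3: B@(0,2) -> caps B=0 W=0
Move 4: W@(3,3) -> caps B=0 W=0
Move 5: B@(2,3) -> caps B=1 W=0
Move 6: W@(2,1) -> caps B=1 W=0
Move 7: B@(0,3) -> caps B=1 W=0
Move 8: W@(1,3) -> caps B=1 W=0
Move 9: B@(0,1) -> caps B=1 W=0
Move 10: W@(0,0) -> caps B=1 W=0
Move 11: B@(3,0) -> caps B=1 W=0
Move 12: W@(2,0) -> caps B=1 W=0

Answer: 1 0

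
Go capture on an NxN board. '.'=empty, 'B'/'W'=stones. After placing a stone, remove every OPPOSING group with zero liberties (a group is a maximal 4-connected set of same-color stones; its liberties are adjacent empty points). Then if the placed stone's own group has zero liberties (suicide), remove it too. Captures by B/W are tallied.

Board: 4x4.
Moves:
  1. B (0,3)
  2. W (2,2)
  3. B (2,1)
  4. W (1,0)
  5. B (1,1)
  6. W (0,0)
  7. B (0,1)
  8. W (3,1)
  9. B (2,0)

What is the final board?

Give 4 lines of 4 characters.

Answer: .B.B
.B..
BBW.
.W..

Derivation:
Move 1: B@(0,3) -> caps B=0 W=0
Move 2: W@(2,2) -> caps B=0 W=0
Move 3: B@(2,1) -> caps B=0 W=0
Move 4: W@(1,0) -> caps B=0 W=0
Move 5: B@(1,1) -> caps B=0 W=0
Move 6: W@(0,0) -> caps B=0 W=0
Move 7: B@(0,1) -> caps B=0 W=0
Move 8: W@(3,1) -> caps B=0 W=0
Move 9: B@(2,0) -> caps B=2 W=0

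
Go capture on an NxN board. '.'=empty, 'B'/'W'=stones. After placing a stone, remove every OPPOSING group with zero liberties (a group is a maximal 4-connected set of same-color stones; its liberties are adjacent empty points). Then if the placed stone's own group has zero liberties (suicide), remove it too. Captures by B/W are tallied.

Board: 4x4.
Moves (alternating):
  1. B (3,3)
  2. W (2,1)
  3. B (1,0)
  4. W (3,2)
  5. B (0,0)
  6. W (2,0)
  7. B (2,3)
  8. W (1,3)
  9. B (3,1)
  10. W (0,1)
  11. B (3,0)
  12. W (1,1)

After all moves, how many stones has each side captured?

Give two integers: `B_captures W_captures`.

Answer: 0 2

Derivation:
Move 1: B@(3,3) -> caps B=0 W=0
Move 2: W@(2,1) -> caps B=0 W=0
Move 3: B@(1,0) -> caps B=0 W=0
Move 4: W@(3,2) -> caps B=0 W=0
Move 5: B@(0,0) -> caps B=0 W=0
Move 6: W@(2,0) -> caps B=0 W=0
Move 7: B@(2,3) -> caps B=0 W=0
Move 8: W@(1,3) -> caps B=0 W=0
Move 9: B@(3,1) -> caps B=0 W=0
Move 10: W@(0,1) -> caps B=0 W=0
Move 11: B@(3,0) -> caps B=0 W=0
Move 12: W@(1,1) -> caps B=0 W=2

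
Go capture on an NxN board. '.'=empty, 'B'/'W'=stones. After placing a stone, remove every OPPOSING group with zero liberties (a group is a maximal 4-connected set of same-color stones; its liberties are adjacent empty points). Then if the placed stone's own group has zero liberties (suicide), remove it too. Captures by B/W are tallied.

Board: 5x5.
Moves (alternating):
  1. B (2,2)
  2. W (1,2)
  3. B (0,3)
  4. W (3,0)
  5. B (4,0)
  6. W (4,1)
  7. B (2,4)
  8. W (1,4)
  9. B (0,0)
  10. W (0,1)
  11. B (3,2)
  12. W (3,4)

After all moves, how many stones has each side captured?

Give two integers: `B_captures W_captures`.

Answer: 0 1

Derivation:
Move 1: B@(2,2) -> caps B=0 W=0
Move 2: W@(1,2) -> caps B=0 W=0
Move 3: B@(0,3) -> caps B=0 W=0
Move 4: W@(3,0) -> caps B=0 W=0
Move 5: B@(4,0) -> caps B=0 W=0
Move 6: W@(4,1) -> caps B=0 W=1
Move 7: B@(2,4) -> caps B=0 W=1
Move 8: W@(1,4) -> caps B=0 W=1
Move 9: B@(0,0) -> caps B=0 W=1
Move 10: W@(0,1) -> caps B=0 W=1
Move 11: B@(3,2) -> caps B=0 W=1
Move 12: W@(3,4) -> caps B=0 W=1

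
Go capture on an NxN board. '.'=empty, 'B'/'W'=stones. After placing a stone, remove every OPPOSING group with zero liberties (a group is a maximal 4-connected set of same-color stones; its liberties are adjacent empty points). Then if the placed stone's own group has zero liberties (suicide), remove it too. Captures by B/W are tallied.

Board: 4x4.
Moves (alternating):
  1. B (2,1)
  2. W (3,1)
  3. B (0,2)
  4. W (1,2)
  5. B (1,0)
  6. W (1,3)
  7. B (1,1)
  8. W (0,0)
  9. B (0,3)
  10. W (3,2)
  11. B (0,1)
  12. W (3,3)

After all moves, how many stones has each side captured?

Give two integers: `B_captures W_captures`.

Answer: 1 0

Derivation:
Move 1: B@(2,1) -> caps B=0 W=0
Move 2: W@(3,1) -> caps B=0 W=0
Move 3: B@(0,2) -> caps B=0 W=0
Move 4: W@(1,2) -> caps B=0 W=0
Move 5: B@(1,0) -> caps B=0 W=0
Move 6: W@(1,3) -> caps B=0 W=0
Move 7: B@(1,1) -> caps B=0 W=0
Move 8: W@(0,0) -> caps B=0 W=0
Move 9: B@(0,3) -> caps B=0 W=0
Move 10: W@(3,2) -> caps B=0 W=0
Move 11: B@(0,1) -> caps B=1 W=0
Move 12: W@(3,3) -> caps B=1 W=0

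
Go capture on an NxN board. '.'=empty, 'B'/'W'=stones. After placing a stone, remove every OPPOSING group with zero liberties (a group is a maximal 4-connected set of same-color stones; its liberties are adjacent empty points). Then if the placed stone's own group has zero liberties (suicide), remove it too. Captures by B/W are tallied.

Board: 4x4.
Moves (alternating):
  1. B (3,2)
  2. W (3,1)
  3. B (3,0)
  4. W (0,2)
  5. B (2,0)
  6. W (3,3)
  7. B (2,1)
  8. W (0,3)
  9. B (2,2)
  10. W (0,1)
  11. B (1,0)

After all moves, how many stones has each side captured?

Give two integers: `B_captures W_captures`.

Move 1: B@(3,2) -> caps B=0 W=0
Move 2: W@(3,1) -> caps B=0 W=0
Move 3: B@(3,0) -> caps B=0 W=0
Move 4: W@(0,2) -> caps B=0 W=0
Move 5: B@(2,0) -> caps B=0 W=0
Move 6: W@(3,3) -> caps B=0 W=0
Move 7: B@(2,1) -> caps B=1 W=0
Move 8: W@(0,3) -> caps B=1 W=0
Move 9: B@(2,2) -> caps B=1 W=0
Move 10: W@(0,1) -> caps B=1 W=0
Move 11: B@(1,0) -> caps B=1 W=0

Answer: 1 0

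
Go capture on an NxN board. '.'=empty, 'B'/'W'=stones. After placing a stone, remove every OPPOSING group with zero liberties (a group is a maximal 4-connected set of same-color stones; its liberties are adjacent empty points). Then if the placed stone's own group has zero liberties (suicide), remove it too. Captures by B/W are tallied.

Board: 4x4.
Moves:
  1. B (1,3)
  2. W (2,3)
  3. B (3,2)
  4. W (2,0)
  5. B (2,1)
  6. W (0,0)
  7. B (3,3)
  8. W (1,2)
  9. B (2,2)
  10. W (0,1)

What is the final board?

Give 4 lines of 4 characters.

Answer: WW..
..WB
WBB.
..BB

Derivation:
Move 1: B@(1,3) -> caps B=0 W=0
Move 2: W@(2,3) -> caps B=0 W=0
Move 3: B@(3,2) -> caps B=0 W=0
Move 4: W@(2,0) -> caps B=0 W=0
Move 5: B@(2,1) -> caps B=0 W=0
Move 6: W@(0,0) -> caps B=0 W=0
Move 7: B@(3,3) -> caps B=0 W=0
Move 8: W@(1,2) -> caps B=0 W=0
Move 9: B@(2,2) -> caps B=1 W=0
Move 10: W@(0,1) -> caps B=1 W=0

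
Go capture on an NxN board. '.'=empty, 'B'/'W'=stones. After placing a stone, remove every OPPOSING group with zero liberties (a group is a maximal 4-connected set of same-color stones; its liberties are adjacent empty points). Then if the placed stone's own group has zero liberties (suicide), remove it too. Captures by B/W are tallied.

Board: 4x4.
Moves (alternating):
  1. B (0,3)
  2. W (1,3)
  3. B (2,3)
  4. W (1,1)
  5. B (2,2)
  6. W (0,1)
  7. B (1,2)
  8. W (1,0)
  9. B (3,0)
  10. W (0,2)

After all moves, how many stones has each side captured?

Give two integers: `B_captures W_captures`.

Answer: 1 0

Derivation:
Move 1: B@(0,3) -> caps B=0 W=0
Move 2: W@(1,3) -> caps B=0 W=0
Move 3: B@(2,3) -> caps B=0 W=0
Move 4: W@(1,1) -> caps B=0 W=0
Move 5: B@(2,2) -> caps B=0 W=0
Move 6: W@(0,1) -> caps B=0 W=0
Move 7: B@(1,2) -> caps B=1 W=0
Move 8: W@(1,0) -> caps B=1 W=0
Move 9: B@(3,0) -> caps B=1 W=0
Move 10: W@(0,2) -> caps B=1 W=0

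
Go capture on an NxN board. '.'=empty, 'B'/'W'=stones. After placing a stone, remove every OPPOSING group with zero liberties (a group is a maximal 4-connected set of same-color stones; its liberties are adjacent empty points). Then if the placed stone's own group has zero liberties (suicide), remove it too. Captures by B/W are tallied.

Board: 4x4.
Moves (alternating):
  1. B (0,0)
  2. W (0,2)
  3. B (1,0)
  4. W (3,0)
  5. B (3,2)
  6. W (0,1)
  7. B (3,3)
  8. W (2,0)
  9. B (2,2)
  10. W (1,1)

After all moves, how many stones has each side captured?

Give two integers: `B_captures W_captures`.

Answer: 0 2

Derivation:
Move 1: B@(0,0) -> caps B=0 W=0
Move 2: W@(0,2) -> caps B=0 W=0
Move 3: B@(1,0) -> caps B=0 W=0
Move 4: W@(3,0) -> caps B=0 W=0
Move 5: B@(3,2) -> caps B=0 W=0
Move 6: W@(0,1) -> caps B=0 W=0
Move 7: B@(3,3) -> caps B=0 W=0
Move 8: W@(2,0) -> caps B=0 W=0
Move 9: B@(2,2) -> caps B=0 W=0
Move 10: W@(1,1) -> caps B=0 W=2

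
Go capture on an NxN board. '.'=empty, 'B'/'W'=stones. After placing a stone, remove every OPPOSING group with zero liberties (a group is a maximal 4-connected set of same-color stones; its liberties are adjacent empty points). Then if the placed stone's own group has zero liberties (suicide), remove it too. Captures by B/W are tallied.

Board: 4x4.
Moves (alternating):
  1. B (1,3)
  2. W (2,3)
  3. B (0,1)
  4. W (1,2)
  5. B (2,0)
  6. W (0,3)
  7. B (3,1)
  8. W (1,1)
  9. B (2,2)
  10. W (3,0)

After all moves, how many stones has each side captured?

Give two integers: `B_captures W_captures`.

Answer: 0 1

Derivation:
Move 1: B@(1,3) -> caps B=0 W=0
Move 2: W@(2,3) -> caps B=0 W=0
Move 3: B@(0,1) -> caps B=0 W=0
Move 4: W@(1,2) -> caps B=0 W=0
Move 5: B@(2,0) -> caps B=0 W=0
Move 6: W@(0,3) -> caps B=0 W=1
Move 7: B@(3,1) -> caps B=0 W=1
Move 8: W@(1,1) -> caps B=0 W=1
Move 9: B@(2,2) -> caps B=0 W=1
Move 10: W@(3,0) -> caps B=0 W=1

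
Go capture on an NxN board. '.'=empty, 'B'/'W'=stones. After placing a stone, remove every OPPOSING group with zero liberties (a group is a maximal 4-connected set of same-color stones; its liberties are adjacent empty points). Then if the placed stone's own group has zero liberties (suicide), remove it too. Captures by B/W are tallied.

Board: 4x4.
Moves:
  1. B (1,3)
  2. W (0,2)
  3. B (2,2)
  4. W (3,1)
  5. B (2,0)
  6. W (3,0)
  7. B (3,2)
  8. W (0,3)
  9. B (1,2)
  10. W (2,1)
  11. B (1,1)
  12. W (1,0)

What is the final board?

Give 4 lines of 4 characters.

Answer: ..WW
WBBB
B.B.
..B.

Derivation:
Move 1: B@(1,3) -> caps B=0 W=0
Move 2: W@(0,2) -> caps B=0 W=0
Move 3: B@(2,2) -> caps B=0 W=0
Move 4: W@(3,1) -> caps B=0 W=0
Move 5: B@(2,0) -> caps B=0 W=0
Move 6: W@(3,0) -> caps B=0 W=0
Move 7: B@(3,2) -> caps B=0 W=0
Move 8: W@(0,3) -> caps B=0 W=0
Move 9: B@(1,2) -> caps B=0 W=0
Move 10: W@(2,1) -> caps B=0 W=0
Move 11: B@(1,1) -> caps B=3 W=0
Move 12: W@(1,0) -> caps B=3 W=0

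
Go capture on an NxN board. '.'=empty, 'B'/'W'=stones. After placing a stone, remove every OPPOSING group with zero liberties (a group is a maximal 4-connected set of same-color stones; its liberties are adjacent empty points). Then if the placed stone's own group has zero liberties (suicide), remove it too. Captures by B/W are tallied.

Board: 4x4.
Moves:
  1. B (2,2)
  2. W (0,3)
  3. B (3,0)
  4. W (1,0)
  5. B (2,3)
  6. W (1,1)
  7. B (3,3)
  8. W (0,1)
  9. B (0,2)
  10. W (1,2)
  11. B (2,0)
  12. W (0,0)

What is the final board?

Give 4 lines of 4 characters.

Answer: WW.W
WWW.
B.BB
B..B

Derivation:
Move 1: B@(2,2) -> caps B=0 W=0
Move 2: W@(0,3) -> caps B=0 W=0
Move 3: B@(3,0) -> caps B=0 W=0
Move 4: W@(1,0) -> caps B=0 W=0
Move 5: B@(2,3) -> caps B=0 W=0
Move 6: W@(1,1) -> caps B=0 W=0
Move 7: B@(3,3) -> caps B=0 W=0
Move 8: W@(0,1) -> caps B=0 W=0
Move 9: B@(0,2) -> caps B=0 W=0
Move 10: W@(1,2) -> caps B=0 W=1
Move 11: B@(2,0) -> caps B=0 W=1
Move 12: W@(0,0) -> caps B=0 W=1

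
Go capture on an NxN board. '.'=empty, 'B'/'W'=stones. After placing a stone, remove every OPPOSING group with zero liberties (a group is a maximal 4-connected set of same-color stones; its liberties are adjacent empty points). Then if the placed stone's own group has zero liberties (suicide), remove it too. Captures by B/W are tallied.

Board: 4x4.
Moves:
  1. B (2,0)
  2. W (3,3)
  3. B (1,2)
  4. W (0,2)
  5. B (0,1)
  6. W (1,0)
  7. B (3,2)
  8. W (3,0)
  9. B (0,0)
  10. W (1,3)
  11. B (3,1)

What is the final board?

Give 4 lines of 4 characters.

Move 1: B@(2,0) -> caps B=0 W=0
Move 2: W@(3,3) -> caps B=0 W=0
Move 3: B@(1,2) -> caps B=0 W=0
Move 4: W@(0,2) -> caps B=0 W=0
Move 5: B@(0,1) -> caps B=0 W=0
Move 6: W@(1,0) -> caps B=0 W=0
Move 7: B@(3,2) -> caps B=0 W=0
Move 8: W@(3,0) -> caps B=0 W=0
Move 9: B@(0,0) -> caps B=0 W=0
Move 10: W@(1,3) -> caps B=0 W=0
Move 11: B@(3,1) -> caps B=1 W=0

Answer: BBW.
W.BW
B...
.BBW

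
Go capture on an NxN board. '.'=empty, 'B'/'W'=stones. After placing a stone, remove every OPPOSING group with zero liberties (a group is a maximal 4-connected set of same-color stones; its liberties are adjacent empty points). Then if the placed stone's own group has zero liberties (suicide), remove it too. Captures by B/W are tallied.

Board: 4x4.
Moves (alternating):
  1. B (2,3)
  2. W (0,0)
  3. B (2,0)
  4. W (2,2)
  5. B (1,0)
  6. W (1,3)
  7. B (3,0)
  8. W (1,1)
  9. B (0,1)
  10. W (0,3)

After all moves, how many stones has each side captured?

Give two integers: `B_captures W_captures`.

Answer: 1 0

Derivation:
Move 1: B@(2,3) -> caps B=0 W=0
Move 2: W@(0,0) -> caps B=0 W=0
Move 3: B@(2,0) -> caps B=0 W=0
Move 4: W@(2,2) -> caps B=0 W=0
Move 5: B@(1,0) -> caps B=0 W=0
Move 6: W@(1,3) -> caps B=0 W=0
Move 7: B@(3,0) -> caps B=0 W=0
Move 8: W@(1,1) -> caps B=0 W=0
Move 9: B@(0,1) -> caps B=1 W=0
Move 10: W@(0,3) -> caps B=1 W=0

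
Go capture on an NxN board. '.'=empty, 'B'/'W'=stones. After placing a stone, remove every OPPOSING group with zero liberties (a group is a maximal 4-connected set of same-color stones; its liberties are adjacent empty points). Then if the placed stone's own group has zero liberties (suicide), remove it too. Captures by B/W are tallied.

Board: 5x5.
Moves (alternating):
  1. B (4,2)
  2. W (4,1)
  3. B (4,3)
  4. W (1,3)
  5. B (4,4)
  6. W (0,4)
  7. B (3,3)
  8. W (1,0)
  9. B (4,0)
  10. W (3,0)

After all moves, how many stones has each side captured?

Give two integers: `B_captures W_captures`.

Move 1: B@(4,2) -> caps B=0 W=0
Move 2: W@(4,1) -> caps B=0 W=0
Move 3: B@(4,3) -> caps B=0 W=0
Move 4: W@(1,3) -> caps B=0 W=0
Move 5: B@(4,4) -> caps B=0 W=0
Move 6: W@(0,4) -> caps B=0 W=0
Move 7: B@(3,3) -> caps B=0 W=0
Move 8: W@(1,0) -> caps B=0 W=0
Move 9: B@(4,0) -> caps B=0 W=0
Move 10: W@(3,0) -> caps B=0 W=1

Answer: 0 1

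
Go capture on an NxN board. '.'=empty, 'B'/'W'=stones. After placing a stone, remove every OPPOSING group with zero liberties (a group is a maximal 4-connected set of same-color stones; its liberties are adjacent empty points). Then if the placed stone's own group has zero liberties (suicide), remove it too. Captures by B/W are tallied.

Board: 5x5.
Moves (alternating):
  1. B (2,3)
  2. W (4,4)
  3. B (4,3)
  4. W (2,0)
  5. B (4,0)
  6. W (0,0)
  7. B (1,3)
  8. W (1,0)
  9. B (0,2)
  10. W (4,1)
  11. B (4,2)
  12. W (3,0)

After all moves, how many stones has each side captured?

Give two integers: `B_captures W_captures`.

Move 1: B@(2,3) -> caps B=0 W=0
Move 2: W@(4,4) -> caps B=0 W=0
Move 3: B@(4,3) -> caps B=0 W=0
Move 4: W@(2,0) -> caps B=0 W=0
Move 5: B@(4,0) -> caps B=0 W=0
Move 6: W@(0,0) -> caps B=0 W=0
Move 7: B@(1,3) -> caps B=0 W=0
Move 8: W@(1,0) -> caps B=0 W=0
Move 9: B@(0,2) -> caps B=0 W=0
Move 10: W@(4,1) -> caps B=0 W=0
Move 11: B@(4,2) -> caps B=0 W=0
Move 12: W@(3,0) -> caps B=0 W=1

Answer: 0 1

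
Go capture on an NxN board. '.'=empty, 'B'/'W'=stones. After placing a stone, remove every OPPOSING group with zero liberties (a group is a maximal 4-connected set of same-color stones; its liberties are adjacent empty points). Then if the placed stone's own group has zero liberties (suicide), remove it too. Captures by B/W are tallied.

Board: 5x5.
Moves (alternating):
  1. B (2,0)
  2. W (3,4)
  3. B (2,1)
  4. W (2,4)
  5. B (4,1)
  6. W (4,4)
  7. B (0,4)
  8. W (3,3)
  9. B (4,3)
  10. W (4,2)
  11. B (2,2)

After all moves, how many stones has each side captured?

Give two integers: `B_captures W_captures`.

Move 1: B@(2,0) -> caps B=0 W=0
Move 2: W@(3,4) -> caps B=0 W=0
Move 3: B@(2,1) -> caps B=0 W=0
Move 4: W@(2,4) -> caps B=0 W=0
Move 5: B@(4,1) -> caps B=0 W=0
Move 6: W@(4,4) -> caps B=0 W=0
Move 7: B@(0,4) -> caps B=0 W=0
Move 8: W@(3,3) -> caps B=0 W=0
Move 9: B@(4,3) -> caps B=0 W=0
Move 10: W@(4,2) -> caps B=0 W=1
Move 11: B@(2,2) -> caps B=0 W=1

Answer: 0 1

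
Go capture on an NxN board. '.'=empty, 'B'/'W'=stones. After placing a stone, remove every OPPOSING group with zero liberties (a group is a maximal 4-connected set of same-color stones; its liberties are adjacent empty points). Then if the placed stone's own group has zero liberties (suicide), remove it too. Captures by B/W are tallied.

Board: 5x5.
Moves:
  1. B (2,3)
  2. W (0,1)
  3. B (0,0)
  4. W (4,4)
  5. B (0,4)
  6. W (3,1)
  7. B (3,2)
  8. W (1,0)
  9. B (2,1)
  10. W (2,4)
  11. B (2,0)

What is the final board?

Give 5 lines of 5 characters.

Answer: .W..B
W....
BB.BW
.WB..
....W

Derivation:
Move 1: B@(2,3) -> caps B=0 W=0
Move 2: W@(0,1) -> caps B=0 W=0
Move 3: B@(0,0) -> caps B=0 W=0
Move 4: W@(4,4) -> caps B=0 W=0
Move 5: B@(0,4) -> caps B=0 W=0
Move 6: W@(3,1) -> caps B=0 W=0
Move 7: B@(3,2) -> caps B=0 W=0
Move 8: W@(1,0) -> caps B=0 W=1
Move 9: B@(2,1) -> caps B=0 W=1
Move 10: W@(2,4) -> caps B=0 W=1
Move 11: B@(2,0) -> caps B=0 W=1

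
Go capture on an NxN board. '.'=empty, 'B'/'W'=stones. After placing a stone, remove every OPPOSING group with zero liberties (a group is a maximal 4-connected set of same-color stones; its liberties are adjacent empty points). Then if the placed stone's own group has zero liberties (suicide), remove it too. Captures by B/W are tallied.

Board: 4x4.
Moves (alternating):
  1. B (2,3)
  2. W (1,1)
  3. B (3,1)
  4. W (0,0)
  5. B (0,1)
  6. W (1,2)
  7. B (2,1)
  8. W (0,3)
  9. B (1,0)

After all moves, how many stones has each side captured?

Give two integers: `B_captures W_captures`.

Move 1: B@(2,3) -> caps B=0 W=0
Move 2: W@(1,1) -> caps B=0 W=0
Move 3: B@(3,1) -> caps B=0 W=0
Move 4: W@(0,0) -> caps B=0 W=0
Move 5: B@(0,1) -> caps B=0 W=0
Move 6: W@(1,2) -> caps B=0 W=0
Move 7: B@(2,1) -> caps B=0 W=0
Move 8: W@(0,3) -> caps B=0 W=0
Move 9: B@(1,0) -> caps B=1 W=0

Answer: 1 0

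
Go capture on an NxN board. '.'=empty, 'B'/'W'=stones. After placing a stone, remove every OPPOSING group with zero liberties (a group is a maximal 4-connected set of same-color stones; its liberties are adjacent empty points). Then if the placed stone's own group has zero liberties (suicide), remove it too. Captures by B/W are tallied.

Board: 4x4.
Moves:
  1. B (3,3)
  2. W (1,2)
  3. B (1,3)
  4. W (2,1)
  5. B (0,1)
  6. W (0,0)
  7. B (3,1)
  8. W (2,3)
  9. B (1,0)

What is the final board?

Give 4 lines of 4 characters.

Move 1: B@(3,3) -> caps B=0 W=0
Move 2: W@(1,2) -> caps B=0 W=0
Move 3: B@(1,3) -> caps B=0 W=0
Move 4: W@(2,1) -> caps B=0 W=0
Move 5: B@(0,1) -> caps B=0 W=0
Move 6: W@(0,0) -> caps B=0 W=0
Move 7: B@(3,1) -> caps B=0 W=0
Move 8: W@(2,3) -> caps B=0 W=0
Move 9: B@(1,0) -> caps B=1 W=0

Answer: .B..
B.WB
.W.W
.B.B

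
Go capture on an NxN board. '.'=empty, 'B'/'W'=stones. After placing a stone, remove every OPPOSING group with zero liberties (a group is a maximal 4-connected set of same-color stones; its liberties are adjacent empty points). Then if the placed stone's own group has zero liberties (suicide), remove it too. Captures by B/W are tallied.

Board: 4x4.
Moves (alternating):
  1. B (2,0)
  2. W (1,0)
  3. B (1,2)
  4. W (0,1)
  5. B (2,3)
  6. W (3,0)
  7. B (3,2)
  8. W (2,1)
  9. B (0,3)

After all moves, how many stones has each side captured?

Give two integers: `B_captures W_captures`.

Move 1: B@(2,0) -> caps B=0 W=0
Move 2: W@(1,0) -> caps B=0 W=0
Move 3: B@(1,2) -> caps B=0 W=0
Move 4: W@(0,1) -> caps B=0 W=0
Move 5: B@(2,3) -> caps B=0 W=0
Move 6: W@(3,0) -> caps B=0 W=0
Move 7: B@(3,2) -> caps B=0 W=0
Move 8: W@(2,1) -> caps B=0 W=1
Move 9: B@(0,3) -> caps B=0 W=1

Answer: 0 1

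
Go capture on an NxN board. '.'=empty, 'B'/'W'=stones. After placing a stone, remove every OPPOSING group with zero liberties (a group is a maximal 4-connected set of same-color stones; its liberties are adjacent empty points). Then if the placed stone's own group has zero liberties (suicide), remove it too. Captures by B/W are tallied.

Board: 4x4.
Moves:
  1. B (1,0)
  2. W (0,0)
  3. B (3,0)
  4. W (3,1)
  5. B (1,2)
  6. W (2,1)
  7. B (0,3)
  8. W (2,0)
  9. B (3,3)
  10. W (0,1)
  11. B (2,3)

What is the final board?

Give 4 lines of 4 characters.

Move 1: B@(1,0) -> caps B=0 W=0
Move 2: W@(0,0) -> caps B=0 W=0
Move 3: B@(3,0) -> caps B=0 W=0
Move 4: W@(3,1) -> caps B=0 W=0
Move 5: B@(1,2) -> caps B=0 W=0
Move 6: W@(2,1) -> caps B=0 W=0
Move 7: B@(0,3) -> caps B=0 W=0
Move 8: W@(2,0) -> caps B=0 W=1
Move 9: B@(3,3) -> caps B=0 W=1
Move 10: W@(0,1) -> caps B=0 W=1
Move 11: B@(2,3) -> caps B=0 W=1

Answer: WW.B
B.B.
WW.B
.W.B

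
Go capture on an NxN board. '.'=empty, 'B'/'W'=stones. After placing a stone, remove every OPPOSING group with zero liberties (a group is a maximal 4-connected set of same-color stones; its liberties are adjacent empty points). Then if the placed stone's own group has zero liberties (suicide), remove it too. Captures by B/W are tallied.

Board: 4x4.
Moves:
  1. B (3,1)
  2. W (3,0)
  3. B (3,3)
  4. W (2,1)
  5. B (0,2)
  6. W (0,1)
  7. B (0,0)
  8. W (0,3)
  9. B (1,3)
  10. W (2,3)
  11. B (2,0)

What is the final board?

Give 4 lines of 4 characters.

Move 1: B@(3,1) -> caps B=0 W=0
Move 2: W@(3,0) -> caps B=0 W=0
Move 3: B@(3,3) -> caps B=0 W=0
Move 4: W@(2,1) -> caps B=0 W=0
Move 5: B@(0,2) -> caps B=0 W=0
Move 6: W@(0,1) -> caps B=0 W=0
Move 7: B@(0,0) -> caps B=0 W=0
Move 8: W@(0,3) -> caps B=0 W=0
Move 9: B@(1,3) -> caps B=1 W=0
Move 10: W@(2,3) -> caps B=1 W=0
Move 11: B@(2,0) -> caps B=2 W=0

Answer: BWB.
...B
BW.W
.B.B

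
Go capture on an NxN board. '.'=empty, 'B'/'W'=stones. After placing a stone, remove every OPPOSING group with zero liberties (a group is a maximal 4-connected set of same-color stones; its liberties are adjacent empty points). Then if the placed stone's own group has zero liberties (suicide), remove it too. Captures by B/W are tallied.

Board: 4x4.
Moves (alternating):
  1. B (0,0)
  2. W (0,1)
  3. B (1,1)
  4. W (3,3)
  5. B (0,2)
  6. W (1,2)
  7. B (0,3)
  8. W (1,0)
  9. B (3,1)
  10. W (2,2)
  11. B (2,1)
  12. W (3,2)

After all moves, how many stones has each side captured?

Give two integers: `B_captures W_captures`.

Move 1: B@(0,0) -> caps B=0 W=0
Move 2: W@(0,1) -> caps B=0 W=0
Move 3: B@(1,1) -> caps B=0 W=0
Move 4: W@(3,3) -> caps B=0 W=0
Move 5: B@(0,2) -> caps B=1 W=0
Move 6: W@(1,2) -> caps B=1 W=0
Move 7: B@(0,3) -> caps B=1 W=0
Move 8: W@(1,0) -> caps B=1 W=0
Move 9: B@(3,1) -> caps B=1 W=0
Move 10: W@(2,2) -> caps B=1 W=0
Move 11: B@(2,1) -> caps B=1 W=0
Move 12: W@(3,2) -> caps B=1 W=0

Answer: 1 0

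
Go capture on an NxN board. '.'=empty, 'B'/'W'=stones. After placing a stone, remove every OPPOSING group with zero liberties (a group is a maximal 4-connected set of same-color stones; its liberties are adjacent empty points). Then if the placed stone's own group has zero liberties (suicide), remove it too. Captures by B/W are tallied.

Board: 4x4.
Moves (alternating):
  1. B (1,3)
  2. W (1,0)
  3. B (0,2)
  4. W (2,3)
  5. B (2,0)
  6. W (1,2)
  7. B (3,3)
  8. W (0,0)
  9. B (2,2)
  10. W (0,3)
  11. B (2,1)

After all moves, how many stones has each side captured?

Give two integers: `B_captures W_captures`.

Move 1: B@(1,3) -> caps B=0 W=0
Move 2: W@(1,0) -> caps B=0 W=0
Move 3: B@(0,2) -> caps B=0 W=0
Move 4: W@(2,3) -> caps B=0 W=0
Move 5: B@(2,0) -> caps B=0 W=0
Move 6: W@(1,2) -> caps B=0 W=0
Move 7: B@(3,3) -> caps B=0 W=0
Move 8: W@(0,0) -> caps B=0 W=0
Move 9: B@(2,2) -> caps B=1 W=0
Move 10: W@(0,3) -> caps B=1 W=0
Move 11: B@(2,1) -> caps B=1 W=0

Answer: 1 0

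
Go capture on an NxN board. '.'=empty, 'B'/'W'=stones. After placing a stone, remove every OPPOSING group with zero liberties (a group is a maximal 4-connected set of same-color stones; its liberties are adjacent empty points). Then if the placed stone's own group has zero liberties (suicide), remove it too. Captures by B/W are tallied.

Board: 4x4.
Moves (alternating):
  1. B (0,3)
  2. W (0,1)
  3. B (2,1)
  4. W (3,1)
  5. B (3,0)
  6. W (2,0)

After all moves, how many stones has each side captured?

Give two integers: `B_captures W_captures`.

Answer: 0 1

Derivation:
Move 1: B@(0,3) -> caps B=0 W=0
Move 2: W@(0,1) -> caps B=0 W=0
Move 3: B@(2,1) -> caps B=0 W=0
Move 4: W@(3,1) -> caps B=0 W=0
Move 5: B@(3,0) -> caps B=0 W=0
Move 6: W@(2,0) -> caps B=0 W=1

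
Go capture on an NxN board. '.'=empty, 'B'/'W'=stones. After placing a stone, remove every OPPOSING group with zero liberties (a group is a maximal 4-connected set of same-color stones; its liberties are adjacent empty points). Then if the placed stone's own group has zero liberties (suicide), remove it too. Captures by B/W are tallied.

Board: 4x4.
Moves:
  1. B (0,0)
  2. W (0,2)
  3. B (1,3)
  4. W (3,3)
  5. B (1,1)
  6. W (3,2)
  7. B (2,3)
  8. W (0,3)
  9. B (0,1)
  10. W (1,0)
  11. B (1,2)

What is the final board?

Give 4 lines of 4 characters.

Answer: BB..
WBBB
...B
..WW

Derivation:
Move 1: B@(0,0) -> caps B=0 W=0
Move 2: W@(0,2) -> caps B=0 W=0
Move 3: B@(1,3) -> caps B=0 W=0
Move 4: W@(3,3) -> caps B=0 W=0
Move 5: B@(1,1) -> caps B=0 W=0
Move 6: W@(3,2) -> caps B=0 W=0
Move 7: B@(2,3) -> caps B=0 W=0
Move 8: W@(0,3) -> caps B=0 W=0
Move 9: B@(0,1) -> caps B=0 W=0
Move 10: W@(1,0) -> caps B=0 W=0
Move 11: B@(1,2) -> caps B=2 W=0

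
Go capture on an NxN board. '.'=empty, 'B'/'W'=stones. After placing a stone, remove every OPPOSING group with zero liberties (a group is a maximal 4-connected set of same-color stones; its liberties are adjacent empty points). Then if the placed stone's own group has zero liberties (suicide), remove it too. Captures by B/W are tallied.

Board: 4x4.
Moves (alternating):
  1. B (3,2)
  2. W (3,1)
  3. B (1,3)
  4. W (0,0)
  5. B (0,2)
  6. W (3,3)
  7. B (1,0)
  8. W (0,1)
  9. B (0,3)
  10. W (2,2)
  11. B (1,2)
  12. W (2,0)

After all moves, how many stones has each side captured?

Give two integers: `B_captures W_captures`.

Move 1: B@(3,2) -> caps B=0 W=0
Move 2: W@(3,1) -> caps B=0 W=0
Move 3: B@(1,3) -> caps B=0 W=0
Move 4: W@(0,0) -> caps B=0 W=0
Move 5: B@(0,2) -> caps B=0 W=0
Move 6: W@(3,3) -> caps B=0 W=0
Move 7: B@(1,0) -> caps B=0 W=0
Move 8: W@(0,1) -> caps B=0 W=0
Move 9: B@(0,3) -> caps B=0 W=0
Move 10: W@(2,2) -> caps B=0 W=1
Move 11: B@(1,2) -> caps B=0 W=1
Move 12: W@(2,0) -> caps B=0 W=1

Answer: 0 1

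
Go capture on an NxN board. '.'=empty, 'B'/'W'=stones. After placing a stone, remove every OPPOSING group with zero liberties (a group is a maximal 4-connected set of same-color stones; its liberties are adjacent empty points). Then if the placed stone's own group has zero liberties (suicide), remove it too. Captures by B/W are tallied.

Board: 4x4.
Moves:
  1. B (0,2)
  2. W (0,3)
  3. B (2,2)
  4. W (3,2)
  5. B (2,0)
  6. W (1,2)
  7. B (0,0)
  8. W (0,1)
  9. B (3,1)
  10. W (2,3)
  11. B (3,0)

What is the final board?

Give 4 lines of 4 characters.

Answer: BW.W
..W.
B.BW
BBW.

Derivation:
Move 1: B@(0,2) -> caps B=0 W=0
Move 2: W@(0,3) -> caps B=0 W=0
Move 3: B@(2,2) -> caps B=0 W=0
Move 4: W@(3,2) -> caps B=0 W=0
Move 5: B@(2,0) -> caps B=0 W=0
Move 6: W@(1,2) -> caps B=0 W=0
Move 7: B@(0,0) -> caps B=0 W=0
Move 8: W@(0,1) -> caps B=0 W=1
Move 9: B@(3,1) -> caps B=0 W=1
Move 10: W@(2,3) -> caps B=0 W=1
Move 11: B@(3,0) -> caps B=0 W=1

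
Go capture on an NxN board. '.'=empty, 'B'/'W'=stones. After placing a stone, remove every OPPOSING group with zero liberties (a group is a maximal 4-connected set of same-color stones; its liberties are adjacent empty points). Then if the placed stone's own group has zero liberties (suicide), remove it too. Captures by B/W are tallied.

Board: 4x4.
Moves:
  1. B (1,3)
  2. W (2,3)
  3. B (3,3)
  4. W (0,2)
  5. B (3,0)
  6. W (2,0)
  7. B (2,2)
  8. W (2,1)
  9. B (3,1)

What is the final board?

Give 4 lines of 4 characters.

Answer: ..W.
...B
WWB.
BB.B

Derivation:
Move 1: B@(1,3) -> caps B=0 W=0
Move 2: W@(2,3) -> caps B=0 W=0
Move 3: B@(3,3) -> caps B=0 W=0
Move 4: W@(0,2) -> caps B=0 W=0
Move 5: B@(3,0) -> caps B=0 W=0
Move 6: W@(2,0) -> caps B=0 W=0
Move 7: B@(2,2) -> caps B=1 W=0
Move 8: W@(2,1) -> caps B=1 W=0
Move 9: B@(3,1) -> caps B=1 W=0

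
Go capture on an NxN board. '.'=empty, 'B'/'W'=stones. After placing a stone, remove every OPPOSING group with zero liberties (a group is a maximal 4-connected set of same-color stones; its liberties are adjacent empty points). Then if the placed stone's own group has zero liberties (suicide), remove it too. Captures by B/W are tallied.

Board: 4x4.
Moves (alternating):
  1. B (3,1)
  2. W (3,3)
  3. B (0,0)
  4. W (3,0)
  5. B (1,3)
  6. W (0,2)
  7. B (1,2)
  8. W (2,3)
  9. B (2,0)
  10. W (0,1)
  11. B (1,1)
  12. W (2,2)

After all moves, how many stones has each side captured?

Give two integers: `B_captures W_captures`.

Move 1: B@(3,1) -> caps B=0 W=0
Move 2: W@(3,3) -> caps B=0 W=0
Move 3: B@(0,0) -> caps B=0 W=0
Move 4: W@(3,0) -> caps B=0 W=0
Move 5: B@(1,3) -> caps B=0 W=0
Move 6: W@(0,2) -> caps B=0 W=0
Move 7: B@(1,2) -> caps B=0 W=0
Move 8: W@(2,3) -> caps B=0 W=0
Move 9: B@(2,0) -> caps B=1 W=0
Move 10: W@(0,1) -> caps B=1 W=0
Move 11: B@(1,1) -> caps B=1 W=0
Move 12: W@(2,2) -> caps B=1 W=0

Answer: 1 0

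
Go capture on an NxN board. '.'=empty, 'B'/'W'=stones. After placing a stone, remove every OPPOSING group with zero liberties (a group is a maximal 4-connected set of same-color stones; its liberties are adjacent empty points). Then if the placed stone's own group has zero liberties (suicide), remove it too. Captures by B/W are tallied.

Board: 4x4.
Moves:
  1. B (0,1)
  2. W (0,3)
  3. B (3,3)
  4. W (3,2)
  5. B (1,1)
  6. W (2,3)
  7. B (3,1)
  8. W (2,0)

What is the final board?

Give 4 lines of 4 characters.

Answer: .B.W
.B..
W..W
.BW.

Derivation:
Move 1: B@(0,1) -> caps B=0 W=0
Move 2: W@(0,3) -> caps B=0 W=0
Move 3: B@(3,3) -> caps B=0 W=0
Move 4: W@(3,2) -> caps B=0 W=0
Move 5: B@(1,1) -> caps B=0 W=0
Move 6: W@(2,3) -> caps B=0 W=1
Move 7: B@(3,1) -> caps B=0 W=1
Move 8: W@(2,0) -> caps B=0 W=1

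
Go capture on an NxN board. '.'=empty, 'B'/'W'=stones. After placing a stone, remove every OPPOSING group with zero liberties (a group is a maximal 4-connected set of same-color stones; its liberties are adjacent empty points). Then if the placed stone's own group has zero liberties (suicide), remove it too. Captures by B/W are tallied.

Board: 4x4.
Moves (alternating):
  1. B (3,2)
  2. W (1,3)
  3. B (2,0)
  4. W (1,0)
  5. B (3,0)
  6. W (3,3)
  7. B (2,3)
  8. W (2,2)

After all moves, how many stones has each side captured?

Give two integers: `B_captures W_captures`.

Move 1: B@(3,2) -> caps B=0 W=0
Move 2: W@(1,3) -> caps B=0 W=0
Move 3: B@(2,0) -> caps B=0 W=0
Move 4: W@(1,0) -> caps B=0 W=0
Move 5: B@(3,0) -> caps B=0 W=0
Move 6: W@(3,3) -> caps B=0 W=0
Move 7: B@(2,3) -> caps B=1 W=0
Move 8: W@(2,2) -> caps B=1 W=0

Answer: 1 0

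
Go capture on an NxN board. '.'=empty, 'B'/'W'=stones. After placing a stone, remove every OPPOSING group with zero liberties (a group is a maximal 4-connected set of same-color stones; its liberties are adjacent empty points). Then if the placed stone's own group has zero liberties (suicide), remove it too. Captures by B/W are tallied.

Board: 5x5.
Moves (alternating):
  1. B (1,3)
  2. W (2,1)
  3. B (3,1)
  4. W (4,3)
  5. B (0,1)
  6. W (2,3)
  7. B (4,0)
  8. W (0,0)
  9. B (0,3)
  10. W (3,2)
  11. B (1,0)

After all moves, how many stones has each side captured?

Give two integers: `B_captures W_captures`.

Answer: 1 0

Derivation:
Move 1: B@(1,3) -> caps B=0 W=0
Move 2: W@(2,1) -> caps B=0 W=0
Move 3: B@(3,1) -> caps B=0 W=0
Move 4: W@(4,3) -> caps B=0 W=0
Move 5: B@(0,1) -> caps B=0 W=0
Move 6: W@(2,3) -> caps B=0 W=0
Move 7: B@(4,0) -> caps B=0 W=0
Move 8: W@(0,0) -> caps B=0 W=0
Move 9: B@(0,3) -> caps B=0 W=0
Move 10: W@(3,2) -> caps B=0 W=0
Move 11: B@(1,0) -> caps B=1 W=0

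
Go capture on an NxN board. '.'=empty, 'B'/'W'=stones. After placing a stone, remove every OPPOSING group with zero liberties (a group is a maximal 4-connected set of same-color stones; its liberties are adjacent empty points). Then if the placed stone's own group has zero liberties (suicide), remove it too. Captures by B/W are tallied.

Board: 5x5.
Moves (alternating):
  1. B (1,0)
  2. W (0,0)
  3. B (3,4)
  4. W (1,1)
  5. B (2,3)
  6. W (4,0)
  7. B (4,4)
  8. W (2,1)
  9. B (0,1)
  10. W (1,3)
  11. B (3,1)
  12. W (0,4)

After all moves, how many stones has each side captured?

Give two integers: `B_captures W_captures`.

Move 1: B@(1,0) -> caps B=0 W=0
Move 2: W@(0,0) -> caps B=0 W=0
Move 3: B@(3,4) -> caps B=0 W=0
Move 4: W@(1,1) -> caps B=0 W=0
Move 5: B@(2,3) -> caps B=0 W=0
Move 6: W@(4,0) -> caps B=0 W=0
Move 7: B@(4,4) -> caps B=0 W=0
Move 8: W@(2,1) -> caps B=0 W=0
Move 9: B@(0,1) -> caps B=1 W=0
Move 10: W@(1,3) -> caps B=1 W=0
Move 11: B@(3,1) -> caps B=1 W=0
Move 12: W@(0,4) -> caps B=1 W=0

Answer: 1 0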